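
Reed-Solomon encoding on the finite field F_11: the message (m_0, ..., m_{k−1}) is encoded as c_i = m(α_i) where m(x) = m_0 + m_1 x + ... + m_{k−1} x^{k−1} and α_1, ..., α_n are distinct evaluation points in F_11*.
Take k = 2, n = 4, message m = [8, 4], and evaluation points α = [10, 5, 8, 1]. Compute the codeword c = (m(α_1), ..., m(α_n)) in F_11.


c = [4, 6, 7, 1]

Message polynomial: m(x) = 8 + 4·x (mod 11).
For each evaluation point α_i, compute m(α_i) mod 11:
  α_1 = 10: Horner steps 4 → 4, so m(10) = 4.
  α_2 = 5: Horner steps 4 → 6, so m(5) = 6.
  α_3 = 8: Horner steps 4 → 7, so m(8) = 7.
  α_4 = 1: Horner steps 4 → 1, so m(1) = 1.
Codeword c = [4, 6, 7, 1] ∈ F_11^4.


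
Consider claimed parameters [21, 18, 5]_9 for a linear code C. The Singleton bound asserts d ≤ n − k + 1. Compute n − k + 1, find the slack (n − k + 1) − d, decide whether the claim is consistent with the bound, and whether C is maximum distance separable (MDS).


Singleton RHS = n − k + 1 = 4, slack = -1, bound violated (no such code; not MDS).

Singleton bound: d ≤ n − k + 1.
Here n = 21, k = 18, so n − k + 1 = 4.
Given d = 5, check d ≤ 4: NO.
Slack = (n − k + 1) − d = -1.
The slack is negative: d = 5 exceeds n − k + 1 = 4 by 1, so the Singleton bound is violated and no linear [21, 18, 5]_9 code can exist. In particular it is not MDS (MDS requires d = n − k + 1 exactly).
Description: the claimed parameters are [21, 18, 5]_9; such a code would be impossible (violates the Singleton bound).


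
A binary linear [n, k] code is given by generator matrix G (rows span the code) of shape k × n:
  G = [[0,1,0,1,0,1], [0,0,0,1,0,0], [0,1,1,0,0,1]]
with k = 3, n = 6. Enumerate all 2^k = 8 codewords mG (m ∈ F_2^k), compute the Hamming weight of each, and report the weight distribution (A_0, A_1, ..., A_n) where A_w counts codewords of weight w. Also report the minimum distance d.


Weight distribution: A_0 = 1, A_1 = 2, A_2 = 2, A_3 = 2, A_4 = 1. Minimum distance d = 1.

Enumerate all 2^3 = 8 messages m ∈ F_2^3.
For each, compute codeword c = mG in F_2^6, then tally its weight.
  m = 000 → c = 000000, weight = 0.
  m = 100 → c = 010101, weight = 3.
  m = 010 → c = 000100, weight = 1.
  m = 110 → c = 010001, weight = 2.
  m = 001 → c = 011001, weight = 3.
  m = 101 → c = 001100, weight = 2.
  m = 011 → c = 011101, weight = 4.
  m = 111 → c = 001000, weight = 1.
Tally weights:
  weight 0: 1 codewords.
  weight 1: 2 codewords.
  weight 2: 2 codewords.
  weight 3: 2 codewords.
  weight 4: 1 codewords.
Minimum distance d = smallest w > 0 with A_w > 0 = 1.
Sanity: Σ A_w = 8 = 2^3 = 8 ✓.


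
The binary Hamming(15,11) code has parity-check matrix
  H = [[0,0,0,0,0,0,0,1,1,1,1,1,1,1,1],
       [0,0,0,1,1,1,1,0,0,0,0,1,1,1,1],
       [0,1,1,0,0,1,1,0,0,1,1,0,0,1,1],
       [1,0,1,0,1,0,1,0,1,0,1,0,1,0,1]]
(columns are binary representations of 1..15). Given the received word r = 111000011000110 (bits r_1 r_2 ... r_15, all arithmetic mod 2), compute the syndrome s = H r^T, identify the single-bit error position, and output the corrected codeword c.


s = (0, 0, 1, 0)^T, error position = 2, corrected codeword c = 101000011000110

Compute s = H r^T mod 2 one row at a time:
  s_1 = 1 + 1 + 0 + 0 + 0 + 1 + 1 + 0 = 4 ≡ 0 (mod 2).
  s_2 = 0 + 0 + 0 + 0 + 0 + 1 + 1 + 0 = 2 ≡ 0 (mod 2).
  s_3 = 1 + 1 + 0 + 0 + 0 + 0 + 1 + 0 = 3 ≡ 1 (mod 2).
  s_4 = 1 + 1 + 0 + 0 + 1 + 0 + 1 + 0 = 4 ≡ 0 (mod 2).
s = (0, 0, 1, 0)^T — this equals column 2 of H (binary 0010), so error is at position 2.
Correct: flip bit 2 of r = 111000011000110 to get c = 101000011000110.


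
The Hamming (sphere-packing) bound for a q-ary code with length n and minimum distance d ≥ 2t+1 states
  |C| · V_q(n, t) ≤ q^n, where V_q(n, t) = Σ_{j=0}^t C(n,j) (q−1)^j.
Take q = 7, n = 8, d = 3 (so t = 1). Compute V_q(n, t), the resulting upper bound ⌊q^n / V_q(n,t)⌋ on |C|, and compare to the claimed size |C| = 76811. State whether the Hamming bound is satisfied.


V_q(n, t) = 49, q^n = 5764801, Hamming bound = 117649, |C| = 76811 ≤ bound (satisfied).

Step 1: Compute V_q(n, t) = Σ_{j=0}^1 C(n, j) (q−1)^j.
  j = 0: C(8,0)·(6)^0 = 1·1 = 1.
  j = 1: C(8,1)·(6)^1 = 8·6 = 48.
  V_q(n, t) = 1 + 48 = 49.
Step 2: q^n = 7^8 = 5764801.
Step 3: Hamming bound ⌊q^n / V_q(n,t)⌋ = ⌊5764801/49⌋ = 117649.
Step 4: Compare |C| = 76811 to 117649: satisfied.
The claimed |C| lies below the Hamming bound.


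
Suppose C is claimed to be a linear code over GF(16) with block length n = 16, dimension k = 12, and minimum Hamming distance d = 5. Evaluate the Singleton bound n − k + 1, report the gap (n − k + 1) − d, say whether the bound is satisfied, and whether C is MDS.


Singleton RHS = n − k + 1 = 5, slack = 0, bound satisfied, MDS.

Singleton bound: d ≤ n − k + 1.
Here n = 16, k = 12, so n − k + 1 = 5.
Given d = 5, check d ≤ 5: YES.
Slack = (n − k + 1) − d = 0.
The code is MDS (slack = 0).
Description: the claimed parameters are [16, 12, 5]_16; such a code would be MDS (meets Singleton bound).


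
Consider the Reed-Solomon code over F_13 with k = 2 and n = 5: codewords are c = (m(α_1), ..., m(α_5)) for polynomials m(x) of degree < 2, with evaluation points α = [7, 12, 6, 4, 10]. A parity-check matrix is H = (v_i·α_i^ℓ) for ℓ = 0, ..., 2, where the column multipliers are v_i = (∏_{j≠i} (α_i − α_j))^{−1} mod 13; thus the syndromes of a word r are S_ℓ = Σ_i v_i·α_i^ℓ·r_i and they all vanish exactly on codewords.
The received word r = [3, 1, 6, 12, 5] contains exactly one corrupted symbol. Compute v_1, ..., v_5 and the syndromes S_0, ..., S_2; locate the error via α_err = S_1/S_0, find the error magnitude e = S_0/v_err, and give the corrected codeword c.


S = (2, 7, 5), error at position 5, error magnitude e = 11, c = [3, 1, 6, 12, 7].

Step 1: column multipliers v_i = (∏_{j≠i}(α_i − α_j))^{−1} mod 13.
  i = 1 (α = 7): (7−12)(7−6)(7−4)(7−10) = (−5)·1·3·(−3) = 45 ≡ 6, so v_1 = 6^{−1} = 11 (mod 13).
  i = 2 (α = 12): (12−7)(12−6)(12−4)(12−10) = 5·6·8·2 = 480 ≡ 12, so v_2 = 12^{−1} = 12 (mod 13).
  i = 3 (α = 6): (6−7)(6−12)(6−4)(6−10) = (−1)·(−6)·2·(−4) = −48 ≡ 4, so v_3 = 4^{−1} = 10 (mod 13).
  i = 4 (α = 4): (4−7)(4−12)(4−6)(4−10) = (−3)·(−8)·(−2)·(−6) = 288 ≡ 2, so v_4 = 2^{−1} = 7 (mod 13).
  i = 5 (α = 10): (10−7)(10−12)(10−6)(10−4) = 3·(−2)·4·6 = −144 ≡ 12, so v_5 = 12^{−1} = 12 (mod 13).
  v = [11, 12, 10, 7, 12].
Step 2: syndromes of r = [3, 1, 6, 12, 5] (all sums mod 13).
  S_0 = Σ v_i r_i = 11·3 + 12·1 + 10·6 + 7·12 + 12·5 = 249 ≡ 2.
  S_1 = Σ v_i α_i r_i = 11·7·3 + 12·12·1 + 10·6·6 + 7·4·12 + 12·10·5 = 1671 ≡ 7.
  α_i^2 mod 13 = [10, 1, 10, 3, 9].
  S_2 = Σ v_i α_i^2 r_i = 11·10·3 + 12·1·1 + 10·10·6 + 7·3·12 + 12·9·5 = 1734 ≡ 5.
  S = (2, 7, 5) ≠ 0, so r is not a codeword (an error is present).
Step 3: locate the error. For a single error e at position i, S_ℓ = v_i·e·α_i^ℓ, so α_err = S_1/S_0.
  S_0^{−1} = 2^{−1} = 7 (mod 13), so α_err = 7·7 = 49 ≡ 10 = α_5. Error position i = 5.
  Consistency check: S_2/S_1 = 5·2 = 10 ≡ 10 = α_err ✓ (single-error assumption holds).
Step 4: error magnitude e = S_0/v_5 = S_0·∏_{j≠5}(α_5 − α_j) = 2·12 = 24 ≡ 11 (mod 13).
Step 5: correct position 5: c_5 = r_5 − e = 5 − 11 ≡ 7 (mod 13). Hence c = [3, 1, 6, 12, 7].
  Check: interpolating c through the α_i gives m(x) = 11 + 10·x (degree < 2) with m(α_i) = c_i for every i, so c is indeed a codeword.


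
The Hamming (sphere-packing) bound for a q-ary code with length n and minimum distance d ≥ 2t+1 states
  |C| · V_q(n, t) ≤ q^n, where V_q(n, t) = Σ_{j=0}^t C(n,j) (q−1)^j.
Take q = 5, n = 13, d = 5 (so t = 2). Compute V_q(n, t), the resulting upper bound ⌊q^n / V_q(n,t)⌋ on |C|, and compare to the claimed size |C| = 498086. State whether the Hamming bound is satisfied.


V_q(n, t) = 1301, q^n = 1220703125, Hamming bound = 938280, |C| = 498086 ≤ bound (satisfied).

Step 1: Compute V_q(n, t) = Σ_{j=0}^2 C(n, j) (q−1)^j.
  j = 0: C(13,0)·(4)^0 = 1·1 = 1.
  j = 1: C(13,1)·(4)^1 = 13·4 = 52.
  j = 2: C(13,2)·(4)^2 = 78·16 = 1248.
  V_q(n, t) = 1 + 52 + 1248 = 1301.
Step 2: q^n = 5^13 = 1220703125.
Step 3: Hamming bound ⌊q^n / V_q(n,t)⌋ = ⌊1220703125/1301⌋ = 938280.
Step 4: Compare |C| = 498086 to 938280: satisfied.
The claimed |C| lies below the Hamming bound.


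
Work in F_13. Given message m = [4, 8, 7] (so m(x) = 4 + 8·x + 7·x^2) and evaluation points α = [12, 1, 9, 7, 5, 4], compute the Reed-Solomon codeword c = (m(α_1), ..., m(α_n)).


c = [3, 6, 6, 0, 11, 5]

Message polynomial: m(x) = 4 + 8·x + 7·x^2 (mod 13).
For each evaluation point α_i, compute m(α_i) mod 13:
  α_1 = 12: Horner steps 7 → 1 → 3, so m(12) = 3.
  α_2 = 1: Horner steps 7 → 2 → 6, so m(1) = 6.
  α_3 = 9: Horner steps 7 → 6 → 6, so m(9) = 6.
  α_4 = 7: Horner steps 7 → 5 → 0, so m(7) = 0.
  α_5 = 5: Horner steps 7 → 4 → 11, so m(5) = 11.
  α_6 = 4: Horner steps 7 → 10 → 5, so m(4) = 5.
Codeword c = [3, 6, 6, 0, 11, 5] ∈ F_13^6.


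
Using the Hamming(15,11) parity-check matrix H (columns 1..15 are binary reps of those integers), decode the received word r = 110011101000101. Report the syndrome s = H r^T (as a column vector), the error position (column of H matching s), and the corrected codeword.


s = (1, 1, 0, 0)^T, error position = 12, corrected codeword c = 110011101001101

Compute s = H r^T mod 2 one row at a time:
  s_1 = 0 + 1 + 0 + 0 + 0 + 1 + 0 + 1 = 3 ≡ 1 (mod 2).
  s_2 = 0 + 1 + 1 + 1 + 0 + 1 + 0 + 1 = 5 ≡ 1 (mod 2).
  s_3 = 1 + 0 + 1 + 1 + 0 + 0 + 0 + 1 = 4 ≡ 0 (mod 2).
  s_4 = 1 + 0 + 1 + 1 + 1 + 0 + 1 + 1 = 6 ≡ 0 (mod 2).
s = (1, 1, 0, 0)^T — this equals column 12 of H (binary 1100), so error is at position 12.
Correct: flip bit 12 of r = 110011101000101 to get c = 110011101001101.


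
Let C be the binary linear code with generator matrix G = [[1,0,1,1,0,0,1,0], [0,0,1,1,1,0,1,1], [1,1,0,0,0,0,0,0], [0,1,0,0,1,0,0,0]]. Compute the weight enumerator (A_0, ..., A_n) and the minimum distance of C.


Weight distribution: A_0 = 1, A_1 = 1, A_2 = 3, A_3 = 3, A_4 = 3, A_5 = 3, A_6 = 1, A_7 = 1. Minimum distance d = 1.

Enumerate all 2^4 = 16 messages m ∈ F_2^4.
For each, compute codeword c = mG in F_2^8, then tally its weight.
  m = 0000 → c = 00000000, weight = 0.
  m = 1000 → c = 10110010, weight = 4.
  m = 0100 → c = 00111011, weight = 5.
  m = 1100 → c = 10001001, weight = 3.
  m = 0010 → c = 11000000, weight = 2.
  m = 1010 → c = 01110010, weight = 4.
  m = 0110 → c = 11111011, weight = 7.
  m = 1110 → c = 01001001, weight = 3.
  m = 0001 → c = 01001000, weight = 2.
  m = 1001 → c = 11111010, weight = 6.
  m = 0101 → c = 01110011, weight = 5.
  m = 1101 → c = 11000001, weight = 3.
  m = 0011 → c = 10001000, weight = 2.
  m = 1011 → c = 00111010, weight = 4.
  m = 0111 → c = 10110011, weight = 5.
  m = 1111 → c = 00000001, weight = 1.
Tally weights:
  weight 0: 1 codewords.
  weight 1: 1 codewords.
  weight 2: 3 codewords.
  weight 3: 3 codewords.
  weight 4: 3 codewords.
  weight 5: 3 codewords.
  weight 6: 1 codewords.
  weight 7: 1 codewords.
Minimum distance d = smallest w > 0 with A_w > 0 = 1.
Sanity: Σ A_w = 16 = 2^4 = 16 ✓.


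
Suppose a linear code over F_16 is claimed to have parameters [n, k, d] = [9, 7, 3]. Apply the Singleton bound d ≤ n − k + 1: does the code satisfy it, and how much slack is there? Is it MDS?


Singleton RHS = n − k + 1 = 3, slack = 0, bound satisfied, MDS.

Singleton bound: d ≤ n − k + 1.
Here n = 9, k = 7, so n − k + 1 = 3.
Given d = 3, check d ≤ 3: YES.
Slack = (n − k + 1) − d = 0.
The code is MDS (slack = 0).
Description: the claimed parameters are [9, 7, 3]_16; such a code would be MDS (meets Singleton bound).


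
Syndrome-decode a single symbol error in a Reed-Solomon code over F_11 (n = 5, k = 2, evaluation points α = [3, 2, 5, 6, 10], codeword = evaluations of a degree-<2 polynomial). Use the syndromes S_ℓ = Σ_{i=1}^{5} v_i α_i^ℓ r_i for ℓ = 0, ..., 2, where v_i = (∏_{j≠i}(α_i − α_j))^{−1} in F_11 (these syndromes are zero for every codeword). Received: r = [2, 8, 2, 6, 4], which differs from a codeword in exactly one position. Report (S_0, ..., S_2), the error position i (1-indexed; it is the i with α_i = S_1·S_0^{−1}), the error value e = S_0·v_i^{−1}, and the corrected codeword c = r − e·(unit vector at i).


S = (7, 2, 10), error at position 3, error magnitude e = 1, c = [2, 8, 1, 6, 4].

Step 1: column multipliers v_i = (∏_{j≠i}(α_i − α_j))^{−1} mod 11.
  i = 1 (α = 3): (3−2)(3−5)(3−6)(3−10) = 1·(−2)·(−3)·(−7) = −42 ≡ 2, so v_1 = 2^{−1} = 6 (mod 11).
  i = 2 (α = 2): (2−3)(2−5)(2−6)(2−10) = (−1)·(−3)·(−4)·(−8) = 96 ≡ 8, so v_2 = 8^{−1} = 7 (mod 11).
  i = 3 (α = 5): (5−3)(5−2)(5−6)(5−10) = 2·3·(−1)·(−5) = 30 ≡ 8, so v_3 = 8^{−1} = 7 (mod 11).
  i = 4 (α = 6): (6−3)(6−2)(6−5)(6−10) = 3·4·1·(−4) = −48 ≡ 7, so v_4 = 7^{−1} = 8 (mod 11).
  i = 5 (α = 10): (10−3)(10−2)(10−5)(10−6) = 7·8·5·4 = 1120 ≡ 9, so v_5 = 9^{−1} = 5 (mod 11).
  v = [6, 7, 7, 8, 5].
Step 2: syndromes of r = [2, 8, 2, 6, 4] (all sums mod 11).
  S_0 = Σ v_i r_i = 6·2 + 7·8 + 7·2 + 8·6 + 5·4 = 150 ≡ 7.
  S_1 = Σ v_i α_i r_i = 6·3·2 + 7·2·8 + 7·5·2 + 8·6·6 + 5·10·4 = 706 ≡ 2.
  α_i^2 mod 11 = [9, 4, 3, 3, 1].
  S_2 = Σ v_i α_i^2 r_i = 6·9·2 + 7·4·8 + 7·3·2 + 8·3·6 + 5·1·4 = 538 ≡ 10.
  S = (7, 2, 10) ≠ 0, so r is not a codeword (an error is present).
Step 3: locate the error. For a single error e at position i, S_ℓ = v_i·e·α_i^ℓ, so α_err = S_1/S_0.
  S_0^{−1} = 7^{−1} = 8 (mod 11), so α_err = 2·8 = 16 ≡ 5 = α_3. Error position i = 3.
  Consistency check: S_2/S_1 = 10·6 = 60 ≡ 5 = α_err ✓ (single-error assumption holds).
Step 4: error magnitude e = S_0/v_3 = S_0·∏_{j≠3}(α_3 − α_j) = 7·8 = 56 ≡ 1 (mod 11).
Step 5: correct position 3: c_3 = r_3 − e = 2 − 1 ≡ 1 (mod 11). Hence c = [2, 8, 1, 6, 4].
  Check: interpolating c through the α_i gives m(x) = 9 + 5·x (degree < 2) with m(α_i) = c_i for every i, so c is indeed a codeword.


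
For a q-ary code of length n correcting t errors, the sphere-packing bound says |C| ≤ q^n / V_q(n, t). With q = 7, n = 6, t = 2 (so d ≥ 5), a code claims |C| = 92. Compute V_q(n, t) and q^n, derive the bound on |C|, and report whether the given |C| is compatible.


V_q(n, t) = 577, q^n = 117649, Hamming bound = 203, |C| = 92 ≤ bound (satisfied).

Step 1: Compute V_q(n, t) = Σ_{j=0}^2 C(n, j) (q−1)^j.
  j = 0: C(6,0)·(6)^0 = 1·1 = 1.
  j = 1: C(6,1)·(6)^1 = 6·6 = 36.
  j = 2: C(6,2)·(6)^2 = 15·36 = 540.
  V_q(n, t) = 1 + 36 + 540 = 577.
Step 2: q^n = 7^6 = 117649.
Step 3: Hamming bound ⌊q^n / V_q(n,t)⌋ = ⌊117649/577⌋ = 203.
Step 4: Compare |C| = 92 to 203: satisfied.
The claimed |C| lies below the Hamming bound.


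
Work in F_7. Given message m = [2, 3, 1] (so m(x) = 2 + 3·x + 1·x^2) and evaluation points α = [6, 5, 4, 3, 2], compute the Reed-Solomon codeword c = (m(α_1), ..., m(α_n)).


c = [0, 0, 2, 6, 5]

Message polynomial: m(x) = 2 + 3·x + 1·x^2 (mod 7).
For each evaluation point α_i, compute m(α_i) mod 7:
  α_1 = 6: Horner steps 1 → 2 → 0, so m(6) = 0.
  α_2 = 5: Horner steps 1 → 1 → 0, so m(5) = 0.
  α_3 = 4: Horner steps 1 → 0 → 2, so m(4) = 2.
  α_4 = 3: Horner steps 1 → 6 → 6, so m(3) = 6.
  α_5 = 2: Horner steps 1 → 5 → 5, so m(2) = 5.
Codeword c = [0, 0, 2, 6, 5] ∈ F_7^5.


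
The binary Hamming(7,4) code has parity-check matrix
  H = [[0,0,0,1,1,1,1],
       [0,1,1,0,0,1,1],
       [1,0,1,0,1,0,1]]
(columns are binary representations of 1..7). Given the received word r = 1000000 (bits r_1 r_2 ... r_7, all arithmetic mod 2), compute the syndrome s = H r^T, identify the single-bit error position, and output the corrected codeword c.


s = (0, 0, 1)^T, error position = 1, corrected codeword c = 0000000

Compute s = H r^T mod 2 one row at a time:
  s_1 = 0 + 0 + 0 + 0 = 0 ≡ 0 (mod 2).
  s_2 = 0 + 0 + 0 + 0 = 0 ≡ 0 (mod 2).
  s_3 = 1 + 0 + 0 + 0 = 1 ≡ 1 (mod 2).
s = (0, 0, 1)^T — this equals column 1 of H (binary 001), so error is at position 1.
Correct: flip bit 1 of r = 1000000 to get c = 0000000.


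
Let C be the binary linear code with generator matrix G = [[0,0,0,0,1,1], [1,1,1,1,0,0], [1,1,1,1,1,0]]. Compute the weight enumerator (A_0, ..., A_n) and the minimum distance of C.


Weight distribution: A_0 = 1, A_1 = 2, A_2 = 1, A_4 = 1, A_5 = 2, A_6 = 1. Minimum distance d = 1.

Enumerate all 2^3 = 8 messages m ∈ F_2^3.
For each, compute codeword c = mG in F_2^6, then tally its weight.
  m = 000 → c = 000000, weight = 0.
  m = 100 → c = 000011, weight = 2.
  m = 010 → c = 111100, weight = 4.
  m = 110 → c = 111111, weight = 6.
  m = 001 → c = 111110, weight = 5.
  m = 101 → c = 111101, weight = 5.
  m = 011 → c = 000010, weight = 1.
  m = 111 → c = 000001, weight = 1.
Tally weights:
  weight 0: 1 codewords.
  weight 1: 2 codewords.
  weight 2: 1 codewords.
  weight 4: 1 codewords.
  weight 5: 2 codewords.
  weight 6: 1 codewords.
Minimum distance d = smallest w > 0 with A_w > 0 = 1.
Sanity: Σ A_w = 8 = 2^3 = 8 ✓.


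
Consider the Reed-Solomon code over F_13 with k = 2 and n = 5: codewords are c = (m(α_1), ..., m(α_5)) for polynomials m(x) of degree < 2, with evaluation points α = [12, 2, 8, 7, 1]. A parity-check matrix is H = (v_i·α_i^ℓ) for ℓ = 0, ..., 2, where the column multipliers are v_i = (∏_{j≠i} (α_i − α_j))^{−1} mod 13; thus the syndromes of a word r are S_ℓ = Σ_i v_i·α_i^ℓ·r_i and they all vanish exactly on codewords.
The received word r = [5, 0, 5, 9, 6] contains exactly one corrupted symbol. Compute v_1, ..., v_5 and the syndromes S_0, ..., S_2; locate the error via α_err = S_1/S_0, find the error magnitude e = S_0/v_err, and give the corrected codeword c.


S = (2, 3, 11), error at position 3, error magnitude e = 2, c = [5, 0, 3, 9, 6].

Step 1: column multipliers v_i = (∏_{j≠i}(α_i − α_j))^{−1} mod 13.
  i = 1 (α = 12): (12−2)(12−8)(12−7)(12−1) = 10·4·5·11 = 2200 ≡ 3, so v_1 = 3^{−1} = 9 (mod 13).
  i = 2 (α = 2): (2−12)(2−8)(2−7)(2−1) = (−10)·(−6)·(−5)·1 = −300 ≡ 12, so v_2 = 12^{−1} = 12 (mod 13).
  i = 3 (α = 8): (8−12)(8−2)(8−7)(8−1) = (−4)·6·1·7 = −168 ≡ 1, so v_3 = 1^{−1} = 1 (mod 13).
  i = 4 (α = 7): (7−12)(7−2)(7−8)(7−1) = (−5)·5·(−1)·6 = 150 ≡ 7, so v_4 = 7^{−1} = 2 (mod 13).
  i = 5 (α = 1): (1−12)(1−2)(1−8)(1−7) = (−11)·(−1)·(−7)·(−6) = 462 ≡ 7, so v_5 = 7^{−1} = 2 (mod 13).
  v = [9, 12, 1, 2, 2].
Step 2: syndromes of r = [5, 0, 5, 9, 6] (all sums mod 13).
  S_0 = Σ v_i r_i = 9·5 + 12·0 + 1·5 + 2·9 + 2·6 = 80 ≡ 2.
  S_1 = Σ v_i α_i r_i = 9·12·5 + 12·2·0 + 1·8·5 + 2·7·9 + 2·1·6 = 718 ≡ 3.
  α_i^2 mod 13 = [1, 4, 12, 10, 1].
  S_2 = Σ v_i α_i^2 r_i = 9·1·5 + 12·4·0 + 1·12·5 + 2·10·9 + 2·1·6 = 297 ≡ 11.
  S = (2, 3, 11) ≠ 0, so r is not a codeword (an error is present).
Step 3: locate the error. For a single error e at position i, S_ℓ = v_i·e·α_i^ℓ, so α_err = S_1/S_0.
  S_0^{−1} = 2^{−1} = 7 (mod 13), so α_err = 3·7 = 21 ≡ 8 = α_3. Error position i = 3.
  Consistency check: S_2/S_1 = 11·9 = 99 ≡ 8 = α_err ✓ (single-error assumption holds).
Step 4: error magnitude e = S_0/v_3 = S_0·∏_{j≠3}(α_3 − α_j) = 2·1 = 2 ≡ 2 (mod 13).
Step 5: correct position 3: c_3 = r_3 − e = 5 − 2 ≡ 3 (mod 13). Hence c = [5, 0, 3, 9, 6].
  Check: interpolating c through the α_i gives m(x) = 12 + 7·x (degree < 2) with m(α_i) = c_i for every i, so c is indeed a codeword.


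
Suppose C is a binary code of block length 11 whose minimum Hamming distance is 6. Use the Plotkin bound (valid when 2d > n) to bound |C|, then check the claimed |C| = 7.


Plotkin bound M ≤ 12; given |C| = 7 ≤ bound (satisfied).

Check applicability: 2d = 12, n = 11.
2d − n = 1 > 0, so Plotkin applies.
Compute d/(2d−n) = 6/1 ≈ 6.0000.
⌊d/(2d−n)⌋ = 6.
Plotkin bound: M ≤ 2·6 = 12.
Given |C| = 7, check: satisfied.
This |C| is below the Plotkin bound.


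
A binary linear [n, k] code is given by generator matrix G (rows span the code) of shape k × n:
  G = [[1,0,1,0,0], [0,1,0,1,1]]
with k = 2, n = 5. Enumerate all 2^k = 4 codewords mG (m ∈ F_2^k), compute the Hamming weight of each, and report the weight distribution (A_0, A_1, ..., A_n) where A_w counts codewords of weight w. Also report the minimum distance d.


Weight distribution: A_0 = 1, A_2 = 1, A_3 = 1, A_5 = 1. Minimum distance d = 2.

Enumerate all 2^2 = 4 messages m ∈ F_2^2.
For each, compute codeword c = mG in F_2^5, then tally its weight.
  m = 00 → c = 00000, weight = 0.
  m = 10 → c = 10100, weight = 2.
  m = 01 → c = 01011, weight = 3.
  m = 11 → c = 11111, weight = 5.
Tally weights:
  weight 0: 1 codewords.
  weight 2: 1 codewords.
  weight 3: 1 codewords.
  weight 5: 1 codewords.
Minimum distance d = smallest w > 0 with A_w > 0 = 2.
Sanity: Σ A_w = 4 = 2^2 = 4 ✓.


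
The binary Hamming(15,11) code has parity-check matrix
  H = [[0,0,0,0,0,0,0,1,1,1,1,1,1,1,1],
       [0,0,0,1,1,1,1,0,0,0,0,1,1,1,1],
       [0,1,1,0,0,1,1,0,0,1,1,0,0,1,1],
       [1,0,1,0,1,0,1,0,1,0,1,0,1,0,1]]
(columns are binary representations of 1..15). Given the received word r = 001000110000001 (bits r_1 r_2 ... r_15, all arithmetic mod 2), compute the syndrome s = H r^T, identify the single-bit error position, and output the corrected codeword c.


s = (0, 0, 1, 1)^T, error position = 3, corrected codeword c = 000000110000001

Compute s = H r^T mod 2 one row at a time:
  s_1 = 1 + 0 + 0 + 0 + 0 + 0 + 0 + 1 = 2 ≡ 0 (mod 2).
  s_2 = 0 + 0 + 0 + 1 + 0 + 0 + 0 + 1 = 2 ≡ 0 (mod 2).
  s_3 = 0 + 1 + 0 + 1 + 0 + 0 + 0 + 1 = 3 ≡ 1 (mod 2).
  s_4 = 0 + 1 + 0 + 1 + 0 + 0 + 0 + 1 = 3 ≡ 1 (mod 2).
s = (0, 0, 1, 1)^T — this equals column 3 of H (binary 0011), so error is at position 3.
Correct: flip bit 3 of r = 001000110000001 to get c = 000000110000001.


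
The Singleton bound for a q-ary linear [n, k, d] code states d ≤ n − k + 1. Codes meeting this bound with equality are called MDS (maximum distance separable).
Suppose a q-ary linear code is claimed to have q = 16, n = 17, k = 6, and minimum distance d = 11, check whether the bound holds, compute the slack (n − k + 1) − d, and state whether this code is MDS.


Singleton RHS = n − k + 1 = 12, slack = 1, bound satisfied, not MDS.

Singleton bound: d ≤ n − k + 1.
Here n = 17, k = 6, so n − k + 1 = 12.
Given d = 11, check d ≤ 12: YES.
Slack = (n − k + 1) − d = 1.
The code is NOT MDS (slack = 1 > 0).
Description: the claimed parameters are [17, 6, 11]_16; such a code would be non-MDS.


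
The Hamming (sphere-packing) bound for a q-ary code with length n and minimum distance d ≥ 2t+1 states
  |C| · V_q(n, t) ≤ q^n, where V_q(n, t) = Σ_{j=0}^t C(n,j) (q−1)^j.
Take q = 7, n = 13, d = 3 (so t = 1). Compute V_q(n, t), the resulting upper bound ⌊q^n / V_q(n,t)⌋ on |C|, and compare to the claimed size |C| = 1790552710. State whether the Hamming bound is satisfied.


V_q(n, t) = 79, q^n = 96889010407, Hamming bound = 1226443169, |C| = 1790552710 > bound (violated).

Step 1: Compute V_q(n, t) = Σ_{j=0}^1 C(n, j) (q−1)^j.
  j = 0: C(13,0)·(6)^0 = 1·1 = 1.
  j = 1: C(13,1)·(6)^1 = 13·6 = 78.
  V_q(n, t) = 1 + 78 = 79.
Step 2: q^n = 7^13 = 96889010407.
Step 3: Hamming bound ⌊q^n / V_q(n,t)⌋ = ⌊96889010407/79⌋ = 1226443169.
Step 4: Compare |C| = 1790552710 to 1226443169: violated.
The claimed |C| lies above the Hamming bound, so no 7-ary code of length 13 with d ≥ 3 can have 1790552710 codewords.


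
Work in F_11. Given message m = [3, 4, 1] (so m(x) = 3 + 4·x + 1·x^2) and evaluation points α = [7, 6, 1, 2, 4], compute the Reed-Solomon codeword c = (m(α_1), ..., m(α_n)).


c = [3, 8, 8, 4, 2]

Message polynomial: m(x) = 3 + 4·x + 1·x^2 (mod 11).
For each evaluation point α_i, compute m(α_i) mod 11:
  α_1 = 7: Horner steps 1 → 0 → 3, so m(7) = 3.
  α_2 = 6: Horner steps 1 → 10 → 8, so m(6) = 8.
  α_3 = 1: Horner steps 1 → 5 → 8, so m(1) = 8.
  α_4 = 2: Horner steps 1 → 6 → 4, so m(2) = 4.
  α_5 = 4: Horner steps 1 → 8 → 2, so m(4) = 2.
Codeword c = [3, 8, 8, 4, 2] ∈ F_11^5.


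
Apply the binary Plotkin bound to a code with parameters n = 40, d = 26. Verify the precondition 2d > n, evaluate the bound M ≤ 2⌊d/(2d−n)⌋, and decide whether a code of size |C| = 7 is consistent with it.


Plotkin bound M ≤ 4; given |C| = 7 > bound (violated).

Check applicability: 2d = 52, n = 40.
2d − n = 12 > 0, so Plotkin applies.
Compute d/(2d−n) = 26/12 ≈ 2.1667.
⌊d/(2d−n)⌋ = 2.
Plotkin bound: M ≤ 2·2 = 4.
Given |C| = 7, check: VIOLATED.
This |C| is above the Plotkin bound, so no binary code with n = 40, d = 26 and 7 codewords exists.


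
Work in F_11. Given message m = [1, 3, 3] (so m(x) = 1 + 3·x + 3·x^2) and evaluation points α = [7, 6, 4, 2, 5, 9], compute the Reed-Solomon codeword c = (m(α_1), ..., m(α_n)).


c = [4, 6, 6, 8, 3, 7]

Message polynomial: m(x) = 1 + 3·x + 3·x^2 (mod 11).
For each evaluation point α_i, compute m(α_i) mod 11:
  α_1 = 7: Horner steps 3 → 2 → 4, so m(7) = 4.
  α_2 = 6: Horner steps 3 → 10 → 6, so m(6) = 6.
  α_3 = 4: Horner steps 3 → 4 → 6, so m(4) = 6.
  α_4 = 2: Horner steps 3 → 9 → 8, so m(2) = 8.
  α_5 = 5: Horner steps 3 → 7 → 3, so m(5) = 3.
  α_6 = 9: Horner steps 3 → 8 → 7, so m(9) = 7.
Codeword c = [4, 6, 6, 8, 3, 7] ∈ F_11^6.


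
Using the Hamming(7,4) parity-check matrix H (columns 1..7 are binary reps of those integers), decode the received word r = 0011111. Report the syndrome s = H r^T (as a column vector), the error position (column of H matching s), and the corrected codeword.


s = (0, 1, 1)^T, error position = 3, corrected codeword c = 0001111

Compute s = H r^T mod 2 one row at a time:
  s_1 = 1 + 1 + 1 + 1 = 4 ≡ 0 (mod 2).
  s_2 = 0 + 1 + 1 + 1 = 3 ≡ 1 (mod 2).
  s_3 = 0 + 1 + 1 + 1 = 3 ≡ 1 (mod 2).
s = (0, 1, 1)^T — this equals column 3 of H (binary 011), so error is at position 3.
Correct: flip bit 3 of r = 0011111 to get c = 0001111.


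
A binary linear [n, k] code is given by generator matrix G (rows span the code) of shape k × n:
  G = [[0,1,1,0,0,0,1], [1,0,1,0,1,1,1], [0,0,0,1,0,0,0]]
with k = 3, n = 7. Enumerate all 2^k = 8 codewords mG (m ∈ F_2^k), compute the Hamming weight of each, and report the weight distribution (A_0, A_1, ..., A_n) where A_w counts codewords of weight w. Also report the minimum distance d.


Weight distribution: A_0 = 1, A_1 = 1, A_3 = 1, A_4 = 2, A_5 = 2, A_6 = 1. Minimum distance d = 1.

Enumerate all 2^3 = 8 messages m ∈ F_2^3.
For each, compute codeword c = mG in F_2^7, then tally its weight.
  m = 000 → c = 0000000, weight = 0.
  m = 100 → c = 0110001, weight = 3.
  m = 010 → c = 1010111, weight = 5.
  m = 110 → c = 1100110, weight = 4.
  m = 001 → c = 0001000, weight = 1.
  m = 101 → c = 0111001, weight = 4.
  m = 011 → c = 1011111, weight = 6.
  m = 111 → c = 1101110, weight = 5.
Tally weights:
  weight 0: 1 codewords.
  weight 1: 1 codewords.
  weight 3: 1 codewords.
  weight 4: 2 codewords.
  weight 5: 2 codewords.
  weight 6: 1 codewords.
Minimum distance d = smallest w > 0 with A_w > 0 = 1.
Sanity: Σ A_w = 8 = 2^3 = 8 ✓.


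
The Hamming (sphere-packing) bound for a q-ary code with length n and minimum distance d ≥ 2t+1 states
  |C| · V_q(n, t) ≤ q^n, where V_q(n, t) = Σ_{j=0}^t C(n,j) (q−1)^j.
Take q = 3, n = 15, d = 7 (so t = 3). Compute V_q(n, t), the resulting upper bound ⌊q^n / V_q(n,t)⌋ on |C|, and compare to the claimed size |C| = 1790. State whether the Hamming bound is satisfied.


V_q(n, t) = 4091, q^n = 14348907, Hamming bound = 3507, |C| = 1790 ≤ bound (satisfied).

Step 1: Compute V_q(n, t) = Σ_{j=0}^3 C(n, j) (q−1)^j.
  j = 0: C(15,0)·(2)^0 = 1·1 = 1.
  j = 1: C(15,1)·(2)^1 = 15·2 = 30.
  j = 2: C(15,2)·(2)^2 = 105·4 = 420.
  j = 3: C(15,3)·(2)^3 = 455·8 = 3640.
  V_q(n, t) = 1 + 30 + 420 + 3640 = 4091.
Step 2: q^n = 3^15 = 14348907.
Step 3: Hamming bound ⌊q^n / V_q(n,t)⌋ = ⌊14348907/4091⌋ = 3507.
Step 4: Compare |C| = 1790 to 3507: satisfied.
The claimed |C| lies below the Hamming bound.


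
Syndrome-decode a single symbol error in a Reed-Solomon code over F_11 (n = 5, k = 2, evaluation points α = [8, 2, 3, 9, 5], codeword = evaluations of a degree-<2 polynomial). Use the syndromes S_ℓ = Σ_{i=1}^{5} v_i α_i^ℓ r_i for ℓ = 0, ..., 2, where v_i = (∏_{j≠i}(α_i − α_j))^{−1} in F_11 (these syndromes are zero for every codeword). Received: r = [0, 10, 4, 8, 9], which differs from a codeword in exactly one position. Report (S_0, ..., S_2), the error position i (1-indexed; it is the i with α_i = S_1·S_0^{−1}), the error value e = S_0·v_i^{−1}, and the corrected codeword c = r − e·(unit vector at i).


S = (5, 10, 9), error at position 2, error magnitude e = 3, c = [0, 7, 4, 8, 9].

Step 1: column multipliers v_i = (∏_{j≠i}(α_i − α_j))^{−1} mod 11.
  i = 1 (α = 8): (8−2)(8−3)(8−9)(8−5) = 6·5·(−1)·3 = −90 ≡ 9, so v_1 = 9^{−1} = 5 (mod 11).
  i = 2 (α = 2): (2−8)(2−3)(2−9)(2−5) = (−6)·(−1)·(−7)·(−3) = 126 ≡ 5, so v_2 = 5^{−1} = 9 (mod 11).
  i = 3 (α = 3): (3−8)(3−2)(3−9)(3−5) = (−5)·1·(−6)·(−2) = −60 ≡ 6, so v_3 = 6^{−1} = 2 (mod 11).
  i = 4 (α = 9): (9−8)(9−2)(9−3)(9−5) = 1·7·6·4 = 168 ≡ 3, so v_4 = 3^{−1} = 4 (mod 11).
  i = 5 (α = 5): (5−8)(5−2)(5−3)(5−9) = (−3)·3·2·(−4) = 72 ≡ 6, so v_5 = 6^{−1} = 2 (mod 11).
  v = [5, 9, 2, 4, 2].
Step 2: syndromes of r = [0, 10, 4, 8, 9] (all sums mod 11).
  S_0 = Σ v_i r_i = 5·0 + 9·10 + 2·4 + 4·8 + 2·9 = 148 ≡ 5.
  S_1 = Σ v_i α_i r_i = 5·8·0 + 9·2·10 + 2·3·4 + 4·9·8 + 2·5·9 = 582 ≡ 10.
  α_i^2 mod 11 = [9, 4, 9, 4, 3].
  S_2 = Σ v_i α_i^2 r_i = 5·9·0 + 9·4·10 + 2·9·4 + 4·4·8 + 2·3·9 = 614 ≡ 9.
  S = (5, 10, 9) ≠ 0, so r is not a codeword (an error is present).
Step 3: locate the error. For a single error e at position i, S_ℓ = v_i·e·α_i^ℓ, so α_err = S_1/S_0.
  S_0^{−1} = 5^{−1} = 9 (mod 11), so α_err = 10·9 = 90 ≡ 2 = α_2. Error position i = 2.
  Consistency check: S_2/S_1 = 9·10 = 90 ≡ 2 = α_err ✓ (single-error assumption holds).
Step 4: error magnitude e = S_0/v_2 = S_0·∏_{j≠2}(α_2 − α_j) = 5·5 = 25 ≡ 3 (mod 11).
Step 5: correct position 2: c_2 = r_2 − e = 10 − 3 ≡ 7 (mod 11). Hence c = [0, 7, 4, 8, 9].
  Check: interpolating c through the α_i gives m(x) = 2 + 8·x (degree < 2) with m(α_i) = c_i for every i, so c is indeed a codeword.


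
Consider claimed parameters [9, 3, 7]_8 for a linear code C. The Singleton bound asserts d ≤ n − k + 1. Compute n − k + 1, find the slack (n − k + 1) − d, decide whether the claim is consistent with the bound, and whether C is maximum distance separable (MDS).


Singleton RHS = n − k + 1 = 7, slack = 0, bound satisfied, MDS.

Singleton bound: d ≤ n − k + 1.
Here n = 9, k = 3, so n − k + 1 = 7.
Given d = 7, check d ≤ 7: YES.
Slack = (n − k + 1) − d = 0.
The code is MDS (slack = 0).
Description: the claimed parameters are [9, 3, 7]_8; such a code would be MDS (meets Singleton bound).


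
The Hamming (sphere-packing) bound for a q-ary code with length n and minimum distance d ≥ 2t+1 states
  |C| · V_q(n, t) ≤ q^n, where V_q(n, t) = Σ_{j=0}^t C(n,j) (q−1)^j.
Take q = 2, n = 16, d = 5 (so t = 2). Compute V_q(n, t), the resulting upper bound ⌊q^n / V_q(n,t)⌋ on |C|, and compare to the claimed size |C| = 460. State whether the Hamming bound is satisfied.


V_q(n, t) = 137, q^n = 65536, Hamming bound = 478, |C| = 460 ≤ bound (satisfied).

Step 1: Compute V_q(n, t) = Σ_{j=0}^2 C(n, j) (q−1)^j.
  j = 0: C(16,0)·(1)^0 = 1·1 = 1.
  j = 1: C(16,1)·(1)^1 = 16·1 = 16.
  j = 2: C(16,2)·(1)^2 = 120·1 = 120.
  V_q(n, t) = 1 + 16 + 120 = 137.
Step 2: q^n = 2^16 = 65536.
Step 3: Hamming bound ⌊q^n / V_q(n,t)⌋ = ⌊65536/137⌋ = 478.
Step 4: Compare |C| = 460 to 478: satisfied.
The claimed |C| lies below the Hamming bound.


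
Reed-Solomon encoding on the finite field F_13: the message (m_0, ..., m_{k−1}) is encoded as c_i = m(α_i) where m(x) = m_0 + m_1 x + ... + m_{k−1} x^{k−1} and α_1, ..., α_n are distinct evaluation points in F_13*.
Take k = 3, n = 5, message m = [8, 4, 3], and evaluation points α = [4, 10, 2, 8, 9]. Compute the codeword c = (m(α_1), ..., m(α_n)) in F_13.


c = [7, 10, 2, 11, 1]

Message polynomial: m(x) = 8 + 4·x + 3·x^2 (mod 13).
For each evaluation point α_i, compute m(α_i) mod 13:
  α_1 = 4: Horner steps 3 → 3 → 7, so m(4) = 7.
  α_2 = 10: Horner steps 3 → 8 → 10, so m(10) = 10.
  α_3 = 2: Horner steps 3 → 10 → 2, so m(2) = 2.
  α_4 = 8: Horner steps 3 → 2 → 11, so m(8) = 11.
  α_5 = 9: Horner steps 3 → 5 → 1, so m(9) = 1.
Codeword c = [7, 10, 2, 11, 1] ∈ F_13^5.


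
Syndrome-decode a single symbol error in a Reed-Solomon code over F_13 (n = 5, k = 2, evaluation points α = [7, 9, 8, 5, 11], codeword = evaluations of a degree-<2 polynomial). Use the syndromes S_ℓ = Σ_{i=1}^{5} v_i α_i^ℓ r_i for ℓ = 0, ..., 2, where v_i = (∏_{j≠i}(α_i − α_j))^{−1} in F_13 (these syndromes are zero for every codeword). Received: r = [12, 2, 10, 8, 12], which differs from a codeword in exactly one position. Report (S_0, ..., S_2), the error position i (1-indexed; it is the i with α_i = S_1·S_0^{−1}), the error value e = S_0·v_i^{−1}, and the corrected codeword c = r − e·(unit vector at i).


S = (2, 1, 7), error at position 1, error magnitude e = 7, c = [5, 2, 10, 8, 12].

Step 1: column multipliers v_i = (∏_{j≠i}(α_i − α_j))^{−1} mod 13.
  i = 1 (α = 7): (7−9)(7−8)(7−5)(7−11) = (−2)·(−1)·2·(−4) = −16 ≡ 10, so v_1 = 10^{−1} = 4 (mod 13).
  i = 2 (α = 9): (9−7)(9−8)(9−5)(9−11) = 2·1·4·(−2) = −16 ≡ 10, so v_2 = 10^{−1} = 4 (mod 13).
  i = 3 (α = 8): (8−7)(8−9)(8−5)(8−11) = 1·(−1)·3·(−3) = 9 ≡ 9, so v_3 = 9^{−1} = 3 (mod 13).
  i = 4 (α = 5): (5−7)(5−9)(5−8)(5−11) = (−2)·(−4)·(−3)·(−6) = 144 ≡ 1, so v_4 = 1^{−1} = 1 (mod 13).
  i = 5 (α = 11): (11−7)(11−9)(11−8)(11−5) = 4·2·3·6 = 144 ≡ 1, so v_5 = 1^{−1} = 1 (mod 13).
  v = [4, 4, 3, 1, 1].
Step 2: syndromes of r = [12, 2, 10, 8, 12] (all sums mod 13).
  S_0 = Σ v_i r_i = 4·12 + 4·2 + 3·10 + 1·8 + 1·12 = 106 ≡ 2.
  S_1 = Σ v_i α_i r_i = 4·7·12 + 4·9·2 + 3·8·10 + 1·5·8 + 1·11·12 = 820 ≡ 1.
  α_i^2 mod 13 = [10, 3, 12, 12, 4].
  S_2 = Σ v_i α_i^2 r_i = 4·10·12 + 4·3·2 + 3·12·10 + 1·12·8 + 1·4·12 = 1008 ≡ 7.
  S = (2, 1, 7) ≠ 0, so r is not a codeword (an error is present).
Step 3: locate the error. For a single error e at position i, S_ℓ = v_i·e·α_i^ℓ, so α_err = S_1/S_0.
  S_0^{−1} = 2^{−1} = 7 (mod 13), so α_err = 1·7 = 7 ≡ 7 = α_1. Error position i = 1.
  Consistency check: S_2/S_1 = 7·1 = 7 ≡ 7 = α_err ✓ (single-error assumption holds).
Step 4: error magnitude e = S_0/v_1 = S_0·∏_{j≠1}(α_1 − α_j) = 2·10 = 20 ≡ 7 (mod 13).
Step 5: correct position 1: c_1 = r_1 − e = 12 − 7 ≡ 5 (mod 13). Hence c = [5, 2, 10, 8, 12].
  Check: interpolating c through the α_i gives m(x) = 9 + 5·x (degree < 2) with m(α_i) = c_i for every i, so c is indeed a codeword.


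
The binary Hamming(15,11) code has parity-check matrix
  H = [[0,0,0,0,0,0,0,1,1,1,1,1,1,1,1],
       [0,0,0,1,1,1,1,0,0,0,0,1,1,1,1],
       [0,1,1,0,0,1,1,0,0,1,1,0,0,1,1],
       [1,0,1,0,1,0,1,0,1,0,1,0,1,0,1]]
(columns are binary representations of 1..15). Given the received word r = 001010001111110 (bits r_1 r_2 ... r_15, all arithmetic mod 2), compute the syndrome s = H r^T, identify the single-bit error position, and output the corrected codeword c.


s = (0, 0, 0, 1)^T, error position = 1, corrected codeword c = 101010001111110

Compute s = H r^T mod 2 one row at a time:
  s_1 = 0 + 1 + 1 + 1 + 1 + 1 + 1 + 0 = 6 ≡ 0 (mod 2).
  s_2 = 0 + 1 + 0 + 0 + 1 + 1 + 1 + 0 = 4 ≡ 0 (mod 2).
  s_3 = 0 + 1 + 0 + 0 + 1 + 1 + 1 + 0 = 4 ≡ 0 (mod 2).
  s_4 = 0 + 1 + 1 + 0 + 1 + 1 + 1 + 0 = 5 ≡ 1 (mod 2).
s = (0, 0, 0, 1)^T — this equals column 1 of H (binary 0001), so error is at position 1.
Correct: flip bit 1 of r = 001010001111110 to get c = 101010001111110.


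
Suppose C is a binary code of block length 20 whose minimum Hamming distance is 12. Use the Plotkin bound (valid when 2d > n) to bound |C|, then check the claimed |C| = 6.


Plotkin bound M ≤ 6; given |C| = 6 ≤ bound (satisfied).

Check applicability: 2d = 24, n = 20.
2d − n = 4 > 0, so Plotkin applies.
Compute d/(2d−n) = 12/4 ≈ 3.0000.
⌊d/(2d−n)⌋ = 3.
Plotkin bound: M ≤ 2·3 = 6.
Given |C| = 6, check: satisfied.
This |C| is at the Plotkin bound.


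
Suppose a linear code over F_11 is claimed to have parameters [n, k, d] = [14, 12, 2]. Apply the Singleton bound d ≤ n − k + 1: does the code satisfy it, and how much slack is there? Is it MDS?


Singleton RHS = n − k + 1 = 3, slack = 1, bound satisfied, not MDS.

Singleton bound: d ≤ n − k + 1.
Here n = 14, k = 12, so n − k + 1 = 3.
Given d = 2, check d ≤ 3: YES.
Slack = (n − k + 1) − d = 1.
The code is NOT MDS (slack = 1 > 0).
Description: the claimed parameters are [14, 12, 2]_11; such a code would be non-MDS.


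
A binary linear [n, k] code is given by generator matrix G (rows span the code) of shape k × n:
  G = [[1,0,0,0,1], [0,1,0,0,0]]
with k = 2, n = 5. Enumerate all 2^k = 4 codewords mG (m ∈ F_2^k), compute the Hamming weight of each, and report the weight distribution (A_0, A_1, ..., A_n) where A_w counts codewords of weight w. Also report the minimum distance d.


Weight distribution: A_0 = 1, A_1 = 1, A_2 = 1, A_3 = 1. Minimum distance d = 1.

Enumerate all 2^2 = 4 messages m ∈ F_2^2.
For each, compute codeword c = mG in F_2^5, then tally its weight.
  m = 00 → c = 00000, weight = 0.
  m = 10 → c = 10001, weight = 2.
  m = 01 → c = 01000, weight = 1.
  m = 11 → c = 11001, weight = 3.
Tally weights:
  weight 0: 1 codewords.
  weight 1: 1 codewords.
  weight 2: 1 codewords.
  weight 3: 1 codewords.
Minimum distance d = smallest w > 0 with A_w > 0 = 1.
Sanity: Σ A_w = 4 = 2^2 = 4 ✓.


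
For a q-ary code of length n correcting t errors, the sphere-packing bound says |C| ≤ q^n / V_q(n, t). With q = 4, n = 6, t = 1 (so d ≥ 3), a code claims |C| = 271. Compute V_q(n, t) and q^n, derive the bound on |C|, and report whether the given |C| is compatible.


V_q(n, t) = 19, q^n = 4096, Hamming bound = 215, |C| = 271 > bound (violated).

Step 1: Compute V_q(n, t) = Σ_{j=0}^1 C(n, j) (q−1)^j.
  j = 0: C(6,0)·(3)^0 = 1·1 = 1.
  j = 1: C(6,1)·(3)^1 = 6·3 = 18.
  V_q(n, t) = 1 + 18 = 19.
Step 2: q^n = 4^6 = 4096.
Step 3: Hamming bound ⌊q^n / V_q(n,t)⌋ = ⌊4096/19⌋ = 215.
Step 4: Compare |C| = 271 to 215: violated.
The claimed |C| lies above the Hamming bound, so no 4-ary code of length 6 with d ≥ 3 can have 271 codewords.


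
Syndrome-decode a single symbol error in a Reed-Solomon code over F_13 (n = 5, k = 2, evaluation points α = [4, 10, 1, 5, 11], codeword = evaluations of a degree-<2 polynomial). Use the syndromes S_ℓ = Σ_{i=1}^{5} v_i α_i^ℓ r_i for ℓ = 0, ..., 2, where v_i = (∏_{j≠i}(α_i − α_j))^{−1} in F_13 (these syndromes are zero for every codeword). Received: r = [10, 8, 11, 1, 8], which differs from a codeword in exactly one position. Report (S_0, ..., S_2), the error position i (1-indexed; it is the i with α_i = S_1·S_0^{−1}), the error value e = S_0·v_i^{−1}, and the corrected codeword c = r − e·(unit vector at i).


S = (12, 2, 9), error at position 5, error magnitude e = 9, c = [10, 8, 11, 1, 12].

Step 1: column multipliers v_i = (∏_{j≠i}(α_i − α_j))^{−1} mod 13.
  i = 1 (α = 4): (4−10)(4−1)(4−5)(4−11) = (−6)·3·(−1)·(−7) = −126 ≡ 4, so v_1 = 4^{−1} = 10 (mod 13).
  i = 2 (α = 10): (10−4)(10−1)(10−5)(10−11) = 6·9·5·(−1) = −270 ≡ 3, so v_2 = 3^{−1} = 9 (mod 13).
  i = 3 (α = 1): (1−4)(1−10)(1−5)(1−11) = (−3)·(−9)·(−4)·(−10) = 1080 ≡ 1, so v_3 = 1^{−1} = 1 (mod 13).
  i = 4 (α = 5): (5−4)(5−10)(5−1)(5−11) = 1·(−5)·4·(−6) = 120 ≡ 3, so v_4 = 3^{−1} = 9 (mod 13).
  i = 5 (α = 11): (11−4)(11−10)(11−1)(11−5) = 7·1·10·6 = 420 ≡ 4, so v_5 = 4^{−1} = 10 (mod 13).
  v = [10, 9, 1, 9, 10].
Step 2: syndromes of r = [10, 8, 11, 1, 8] (all sums mod 13).
  S_0 = Σ v_i r_i = 10·10 + 9·8 + 1·11 + 9·1 + 10·8 = 272 ≡ 12.
  S_1 = Σ v_i α_i r_i = 10·4·10 + 9·10·8 + 1·1·11 + 9·5·1 + 10·11·8 = 2056 ≡ 2.
  α_i^2 mod 13 = [3, 9, 1, 12, 4].
  S_2 = Σ v_i α_i^2 r_i = 10·3·10 + 9·9·8 + 1·1·11 + 9·12·1 + 10·4·8 = 1387 ≡ 9.
  S = (12, 2, 9) ≠ 0, so r is not a codeword (an error is present).
Step 3: locate the error. For a single error e at position i, S_ℓ = v_i·e·α_i^ℓ, so α_err = S_1/S_0.
  S_0^{−1} = 12^{−1} = 12 (mod 13), so α_err = 2·12 = 24 ≡ 11 = α_5. Error position i = 5.
  Consistency check: S_2/S_1 = 9·7 = 63 ≡ 11 = α_err ✓ (single-error assumption holds).
Step 4: error magnitude e = S_0/v_5 = S_0·∏_{j≠5}(α_5 − α_j) = 12·4 = 48 ≡ 9 (mod 13).
Step 5: correct position 5: c_5 = r_5 − e = 8 − 9 ≡ 12 (mod 13). Hence c = [10, 8, 11, 1, 12].
  Check: interpolating c through the α_i gives m(x) = 7 + 4·x (degree < 2) with m(α_i) = c_i for every i, so c is indeed a codeword.
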